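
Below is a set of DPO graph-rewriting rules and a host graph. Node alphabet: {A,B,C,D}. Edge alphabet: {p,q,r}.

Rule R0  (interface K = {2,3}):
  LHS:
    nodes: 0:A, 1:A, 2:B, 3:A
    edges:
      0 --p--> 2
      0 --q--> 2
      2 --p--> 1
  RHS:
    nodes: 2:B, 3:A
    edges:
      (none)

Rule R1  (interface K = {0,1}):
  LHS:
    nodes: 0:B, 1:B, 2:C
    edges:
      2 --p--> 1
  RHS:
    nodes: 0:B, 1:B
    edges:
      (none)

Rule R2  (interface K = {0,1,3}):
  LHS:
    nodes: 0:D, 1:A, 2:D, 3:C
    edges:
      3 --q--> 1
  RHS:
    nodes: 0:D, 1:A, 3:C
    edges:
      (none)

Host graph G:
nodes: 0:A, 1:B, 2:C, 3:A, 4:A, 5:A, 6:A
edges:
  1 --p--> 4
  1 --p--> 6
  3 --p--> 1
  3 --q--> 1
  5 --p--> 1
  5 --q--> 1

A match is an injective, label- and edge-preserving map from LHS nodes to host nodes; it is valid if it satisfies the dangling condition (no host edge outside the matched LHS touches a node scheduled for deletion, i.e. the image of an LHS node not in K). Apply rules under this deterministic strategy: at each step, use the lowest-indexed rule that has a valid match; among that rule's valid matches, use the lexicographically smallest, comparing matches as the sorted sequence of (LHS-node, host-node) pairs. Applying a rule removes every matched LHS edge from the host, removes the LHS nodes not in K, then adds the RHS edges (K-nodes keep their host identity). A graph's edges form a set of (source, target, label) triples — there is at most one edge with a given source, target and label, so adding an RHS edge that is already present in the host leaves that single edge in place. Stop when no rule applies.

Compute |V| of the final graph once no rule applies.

Answer: 3

Steps:
[0] host  ⇒  7 nodes, 6 edges  {1-p->4 1-p->6 3-p->1 3-q->1 5-p->1 5-q->1}
[1] R0 @ {0↦3, 1↦4, 2↦1, 3↦0}  ⇒  5 nodes, 3 edges  {1-p->6 5-p->1 5-q->1}
[2] R0 @ {0↦5, 1↦6, 2↦1, 3↦0}  ⇒  3 nodes, 0 edges  {∅}
final graph: no rule applies after step 2
NF nodes: {0:A, 1:B, 2:C}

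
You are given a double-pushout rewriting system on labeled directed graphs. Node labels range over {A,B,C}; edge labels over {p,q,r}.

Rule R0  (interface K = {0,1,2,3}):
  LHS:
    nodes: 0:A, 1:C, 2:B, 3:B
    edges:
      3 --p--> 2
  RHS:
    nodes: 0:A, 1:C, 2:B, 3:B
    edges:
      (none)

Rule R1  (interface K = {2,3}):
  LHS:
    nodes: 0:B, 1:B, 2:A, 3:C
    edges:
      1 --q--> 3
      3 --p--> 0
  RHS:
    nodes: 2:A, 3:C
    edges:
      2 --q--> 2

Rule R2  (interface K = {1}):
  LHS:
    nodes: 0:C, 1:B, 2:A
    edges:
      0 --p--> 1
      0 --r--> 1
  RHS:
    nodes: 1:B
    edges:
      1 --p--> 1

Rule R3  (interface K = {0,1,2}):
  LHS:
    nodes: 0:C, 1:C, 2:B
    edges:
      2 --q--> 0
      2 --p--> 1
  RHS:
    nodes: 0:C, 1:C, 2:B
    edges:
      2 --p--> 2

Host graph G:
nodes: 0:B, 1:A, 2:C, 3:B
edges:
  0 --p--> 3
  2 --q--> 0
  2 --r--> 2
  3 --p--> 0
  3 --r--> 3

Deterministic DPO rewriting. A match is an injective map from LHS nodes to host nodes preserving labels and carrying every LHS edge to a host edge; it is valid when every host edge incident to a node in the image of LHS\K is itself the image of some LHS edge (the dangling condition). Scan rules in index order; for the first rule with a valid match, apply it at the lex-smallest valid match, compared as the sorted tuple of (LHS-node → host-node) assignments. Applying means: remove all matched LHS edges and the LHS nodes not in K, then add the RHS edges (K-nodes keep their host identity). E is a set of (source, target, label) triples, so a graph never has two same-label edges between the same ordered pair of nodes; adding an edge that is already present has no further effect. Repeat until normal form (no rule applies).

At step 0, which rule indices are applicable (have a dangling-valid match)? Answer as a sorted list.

Answer: [R0]

Derivation:
R0: 2 valid matches — {0↦1, 1↦2, 2↦0, 3↦3}, {0↦1, 1↦2, 2↦3, 3↦0}
R1: no valid match — LHS pattern not found
R2: no valid match — LHS pattern not found
R3: no valid match — LHS pattern not found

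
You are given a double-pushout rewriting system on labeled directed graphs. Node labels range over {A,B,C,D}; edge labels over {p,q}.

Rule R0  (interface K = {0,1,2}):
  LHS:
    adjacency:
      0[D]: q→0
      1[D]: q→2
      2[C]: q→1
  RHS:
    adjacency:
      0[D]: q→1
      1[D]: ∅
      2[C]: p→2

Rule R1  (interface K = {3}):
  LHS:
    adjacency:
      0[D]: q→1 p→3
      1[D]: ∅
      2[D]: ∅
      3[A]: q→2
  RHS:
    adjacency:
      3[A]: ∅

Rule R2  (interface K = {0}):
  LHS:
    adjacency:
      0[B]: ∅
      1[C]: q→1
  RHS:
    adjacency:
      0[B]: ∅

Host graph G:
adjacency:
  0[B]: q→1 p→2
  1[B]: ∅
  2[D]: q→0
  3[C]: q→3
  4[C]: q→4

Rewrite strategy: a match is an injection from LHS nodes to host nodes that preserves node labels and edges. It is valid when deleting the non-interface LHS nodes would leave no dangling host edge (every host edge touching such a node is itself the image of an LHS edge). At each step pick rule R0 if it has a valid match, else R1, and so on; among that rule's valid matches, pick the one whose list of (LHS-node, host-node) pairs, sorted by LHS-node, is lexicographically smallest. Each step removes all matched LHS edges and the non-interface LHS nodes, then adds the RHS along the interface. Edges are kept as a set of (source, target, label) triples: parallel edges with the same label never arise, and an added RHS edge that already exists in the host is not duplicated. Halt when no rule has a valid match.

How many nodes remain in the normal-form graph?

initial: |V|=5 |E|=5  E = 0-q->1 0-p->2 2-q->0 3-q->3 4-q->4
step 1: apply R2 at {0↦0, 1↦3}  → |V|=4 |E|=4  E = 0-q->1 0-p->2 2-q->0 4-q->4
step 2: apply R2 at {0↦0, 1↦4}  → |V|=3 |E|=3  E = 0-q->1 0-p->2 2-q->0
halt: no rule applies after step 2
NF nodes: {0:B, 1:B, 2:D}

Answer: 3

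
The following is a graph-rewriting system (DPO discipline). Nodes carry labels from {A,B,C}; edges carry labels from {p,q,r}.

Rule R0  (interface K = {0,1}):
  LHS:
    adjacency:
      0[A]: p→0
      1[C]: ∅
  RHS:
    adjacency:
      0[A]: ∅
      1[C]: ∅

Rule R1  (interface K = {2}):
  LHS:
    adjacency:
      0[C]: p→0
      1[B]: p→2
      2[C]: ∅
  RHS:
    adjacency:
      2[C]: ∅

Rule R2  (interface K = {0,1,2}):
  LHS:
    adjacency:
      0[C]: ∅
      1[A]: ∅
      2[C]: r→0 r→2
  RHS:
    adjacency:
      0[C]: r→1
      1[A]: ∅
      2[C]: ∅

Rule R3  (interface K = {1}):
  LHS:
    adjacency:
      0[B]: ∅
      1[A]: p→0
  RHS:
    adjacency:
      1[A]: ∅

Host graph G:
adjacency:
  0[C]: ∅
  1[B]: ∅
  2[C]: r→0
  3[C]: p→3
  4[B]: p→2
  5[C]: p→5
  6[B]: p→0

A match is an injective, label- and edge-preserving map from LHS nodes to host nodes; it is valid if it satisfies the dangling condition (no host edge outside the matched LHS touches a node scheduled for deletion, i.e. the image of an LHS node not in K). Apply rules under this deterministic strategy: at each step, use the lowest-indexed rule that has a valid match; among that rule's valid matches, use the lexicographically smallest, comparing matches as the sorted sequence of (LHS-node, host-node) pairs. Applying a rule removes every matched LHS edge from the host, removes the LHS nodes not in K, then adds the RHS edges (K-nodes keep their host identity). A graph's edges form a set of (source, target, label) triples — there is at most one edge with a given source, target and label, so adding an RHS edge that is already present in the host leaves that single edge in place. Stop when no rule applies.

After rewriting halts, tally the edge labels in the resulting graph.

Answer: r:1

Steps:
[0] host  ⇒  7 nodes, 5 edges  {2-r->0 3-p->3 4-p->2 5-p->5 6-p->0}
[1] R1 @ {0↦3, 1↦4, 2↦2}  ⇒  5 nodes, 3 edges  {2-r->0 5-p->5 6-p->0}
[2] R1 @ {0↦5, 1↦6, 2↦0}  ⇒  3 nodes, 1 edges  {2-r->0}
halt: no rule applies after step 2
NF edges: [(2, 0, 'r')]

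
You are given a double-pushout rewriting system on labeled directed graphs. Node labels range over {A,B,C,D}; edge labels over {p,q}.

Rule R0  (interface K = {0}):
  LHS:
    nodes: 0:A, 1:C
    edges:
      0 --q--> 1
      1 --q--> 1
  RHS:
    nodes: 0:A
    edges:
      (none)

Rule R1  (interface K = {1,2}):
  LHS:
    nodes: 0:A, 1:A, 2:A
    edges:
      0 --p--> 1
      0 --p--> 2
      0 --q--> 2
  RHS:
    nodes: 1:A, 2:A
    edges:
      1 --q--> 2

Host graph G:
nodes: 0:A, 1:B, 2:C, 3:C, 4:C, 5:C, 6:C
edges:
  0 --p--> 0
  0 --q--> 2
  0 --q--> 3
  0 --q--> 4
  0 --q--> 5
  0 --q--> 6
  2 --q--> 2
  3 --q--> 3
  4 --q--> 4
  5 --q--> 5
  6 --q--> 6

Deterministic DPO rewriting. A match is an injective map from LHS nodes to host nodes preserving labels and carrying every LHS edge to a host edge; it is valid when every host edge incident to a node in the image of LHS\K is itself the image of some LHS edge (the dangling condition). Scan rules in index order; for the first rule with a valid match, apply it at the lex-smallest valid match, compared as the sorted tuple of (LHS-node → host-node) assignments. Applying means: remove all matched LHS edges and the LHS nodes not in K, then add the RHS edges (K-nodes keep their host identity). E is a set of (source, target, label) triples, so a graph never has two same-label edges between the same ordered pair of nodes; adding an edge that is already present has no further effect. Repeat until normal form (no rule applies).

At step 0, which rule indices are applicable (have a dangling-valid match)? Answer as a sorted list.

R0: 5 valid matches — {0↦0, 1↦2}, {0↦0, 1↦3}, {0↦0, 1↦4} (+2 more)
R1: no valid match — LHS pattern not found

Answer: [R0]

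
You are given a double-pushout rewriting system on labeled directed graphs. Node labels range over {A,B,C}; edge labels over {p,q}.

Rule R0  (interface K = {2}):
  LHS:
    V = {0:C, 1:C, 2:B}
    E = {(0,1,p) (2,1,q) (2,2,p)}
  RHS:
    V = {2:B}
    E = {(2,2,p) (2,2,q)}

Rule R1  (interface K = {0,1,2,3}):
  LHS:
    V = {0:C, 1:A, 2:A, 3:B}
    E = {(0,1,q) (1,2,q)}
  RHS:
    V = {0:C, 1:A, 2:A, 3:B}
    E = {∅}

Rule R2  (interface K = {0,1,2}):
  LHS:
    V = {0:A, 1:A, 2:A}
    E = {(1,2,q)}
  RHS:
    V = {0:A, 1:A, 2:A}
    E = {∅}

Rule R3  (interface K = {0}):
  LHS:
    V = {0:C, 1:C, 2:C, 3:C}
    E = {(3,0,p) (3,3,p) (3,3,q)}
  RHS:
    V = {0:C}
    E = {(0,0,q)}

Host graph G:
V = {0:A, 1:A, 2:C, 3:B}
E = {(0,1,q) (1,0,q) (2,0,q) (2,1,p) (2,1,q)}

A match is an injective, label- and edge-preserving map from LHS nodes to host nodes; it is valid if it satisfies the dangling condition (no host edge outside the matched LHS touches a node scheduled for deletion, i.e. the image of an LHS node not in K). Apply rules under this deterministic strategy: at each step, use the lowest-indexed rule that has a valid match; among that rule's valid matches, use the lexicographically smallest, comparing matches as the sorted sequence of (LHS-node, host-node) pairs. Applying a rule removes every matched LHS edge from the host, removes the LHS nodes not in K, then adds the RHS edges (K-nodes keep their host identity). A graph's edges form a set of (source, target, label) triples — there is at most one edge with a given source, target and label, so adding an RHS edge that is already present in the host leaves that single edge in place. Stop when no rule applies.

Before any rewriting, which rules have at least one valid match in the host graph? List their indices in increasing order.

R0: no valid match — LHS pattern not found
R1: 2 valid matches — {0↦2, 1↦0, 2↦1, 3↦3}, {0↦2, 1↦1, 2↦0, 3↦3}
R2: no valid match — LHS pattern not found
R3: no valid match — LHS pattern not found

Answer: [R1]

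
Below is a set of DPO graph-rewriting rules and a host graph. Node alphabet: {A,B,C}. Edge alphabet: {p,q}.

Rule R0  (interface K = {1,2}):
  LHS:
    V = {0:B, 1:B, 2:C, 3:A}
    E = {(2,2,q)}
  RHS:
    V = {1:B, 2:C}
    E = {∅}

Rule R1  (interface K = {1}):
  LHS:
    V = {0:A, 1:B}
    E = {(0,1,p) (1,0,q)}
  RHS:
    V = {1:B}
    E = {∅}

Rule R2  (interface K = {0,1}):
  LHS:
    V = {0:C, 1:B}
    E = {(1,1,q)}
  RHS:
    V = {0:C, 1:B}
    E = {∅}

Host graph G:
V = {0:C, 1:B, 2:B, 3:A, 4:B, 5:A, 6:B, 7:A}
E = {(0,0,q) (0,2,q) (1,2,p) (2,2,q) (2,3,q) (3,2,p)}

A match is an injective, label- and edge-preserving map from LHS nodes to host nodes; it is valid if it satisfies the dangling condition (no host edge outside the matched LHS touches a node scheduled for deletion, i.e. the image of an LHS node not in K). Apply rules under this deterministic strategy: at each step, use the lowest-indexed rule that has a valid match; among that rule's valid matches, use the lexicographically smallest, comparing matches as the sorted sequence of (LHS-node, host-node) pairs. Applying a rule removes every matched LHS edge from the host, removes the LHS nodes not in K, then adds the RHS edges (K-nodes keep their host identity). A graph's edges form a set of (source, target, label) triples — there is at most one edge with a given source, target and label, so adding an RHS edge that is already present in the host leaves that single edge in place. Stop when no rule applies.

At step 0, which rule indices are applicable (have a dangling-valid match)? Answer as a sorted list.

R0: 12 valid matches — {0↦4, 1↦1, 2↦0, 3↦5}, {0↦4, 1↦1, 2↦0, 3↦7}, {0↦4, 1↦2, 2↦0, 3↦5} (+9 more)
R1: 1 valid match — {0↦3, 1↦2}
R2: 1 valid match — {0↦0, 1↦2}

Answer: [R0,R1,R2]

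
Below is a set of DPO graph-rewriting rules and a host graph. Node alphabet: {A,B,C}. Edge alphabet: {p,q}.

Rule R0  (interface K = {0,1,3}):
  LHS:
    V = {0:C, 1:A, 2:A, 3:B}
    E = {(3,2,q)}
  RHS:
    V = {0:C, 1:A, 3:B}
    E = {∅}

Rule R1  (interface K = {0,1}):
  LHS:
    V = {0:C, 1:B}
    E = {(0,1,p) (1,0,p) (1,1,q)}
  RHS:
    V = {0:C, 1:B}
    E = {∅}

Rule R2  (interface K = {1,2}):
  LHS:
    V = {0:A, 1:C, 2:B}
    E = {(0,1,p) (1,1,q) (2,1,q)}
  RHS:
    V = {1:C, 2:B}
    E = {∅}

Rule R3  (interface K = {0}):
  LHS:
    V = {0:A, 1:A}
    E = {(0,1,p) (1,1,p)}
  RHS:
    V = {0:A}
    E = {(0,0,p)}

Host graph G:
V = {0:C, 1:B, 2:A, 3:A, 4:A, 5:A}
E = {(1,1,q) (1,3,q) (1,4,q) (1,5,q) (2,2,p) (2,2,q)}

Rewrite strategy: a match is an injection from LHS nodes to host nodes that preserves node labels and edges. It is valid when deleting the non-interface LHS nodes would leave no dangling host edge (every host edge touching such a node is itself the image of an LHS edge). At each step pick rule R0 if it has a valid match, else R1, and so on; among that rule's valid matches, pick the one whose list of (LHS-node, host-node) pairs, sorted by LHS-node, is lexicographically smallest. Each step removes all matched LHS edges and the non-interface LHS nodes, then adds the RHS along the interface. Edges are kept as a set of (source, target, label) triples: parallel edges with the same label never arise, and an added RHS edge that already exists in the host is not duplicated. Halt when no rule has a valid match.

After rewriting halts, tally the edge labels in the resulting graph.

[0] host  ⇒  6 nodes, 6 edges  {1-q->1 1-q->3 1-q->4 1-q->5 2-p->2 2-q->2}
[1] R0 @ {0↦0, 1↦2, 2↦3, 3↦1}  ⇒  5 nodes, 5 edges  {1-q->1 1-q->4 1-q->5 2-p->2 2-q->2}
[2] R0 @ {0↦0, 1↦2, 2↦4, 3↦1}  ⇒  4 nodes, 4 edges  {1-q->1 1-q->5 2-p->2 2-q->2}
[3] R0 @ {0↦0, 1↦2, 2↦5, 3↦1}  ⇒  3 nodes, 3 edges  {1-q->1 2-p->2 2-q->2}
halt: no rule applies after step 3
NF edges: [(1, 1, 'q'), (2, 2, 'p'), (2, 2, 'q')]

Answer: p:1 q:2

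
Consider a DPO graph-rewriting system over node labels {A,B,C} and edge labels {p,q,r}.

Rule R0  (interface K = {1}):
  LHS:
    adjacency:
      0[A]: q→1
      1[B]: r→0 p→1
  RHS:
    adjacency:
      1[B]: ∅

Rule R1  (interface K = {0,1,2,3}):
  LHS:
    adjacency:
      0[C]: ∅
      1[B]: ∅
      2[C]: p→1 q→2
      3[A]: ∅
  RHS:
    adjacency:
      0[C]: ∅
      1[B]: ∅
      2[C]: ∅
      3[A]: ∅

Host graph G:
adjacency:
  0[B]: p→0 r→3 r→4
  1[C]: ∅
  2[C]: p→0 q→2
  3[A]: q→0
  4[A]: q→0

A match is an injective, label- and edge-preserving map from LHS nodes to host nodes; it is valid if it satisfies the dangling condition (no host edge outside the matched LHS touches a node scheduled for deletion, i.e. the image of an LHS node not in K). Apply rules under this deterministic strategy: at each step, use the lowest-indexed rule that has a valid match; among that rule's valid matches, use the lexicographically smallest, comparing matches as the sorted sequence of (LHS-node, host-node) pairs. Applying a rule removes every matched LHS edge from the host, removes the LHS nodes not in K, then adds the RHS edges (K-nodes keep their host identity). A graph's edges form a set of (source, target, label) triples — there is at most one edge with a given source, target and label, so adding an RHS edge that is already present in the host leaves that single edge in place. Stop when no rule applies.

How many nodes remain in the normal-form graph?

Answer: 4

Steps:
[0] host  ⇒  5 nodes, 7 edges  {0-p->0 0-r->3 0-r->4 2-p->0 2-q->2 3-q->0 4-q->0}
[1] R0 @ {0↦3, 1↦0}  ⇒  4 nodes, 4 edges  {0-r->4 2-p->0 2-q->2 4-q->0}
[2] R1 @ {0↦1, 1↦0, 2↦2, 3↦4}  ⇒  4 nodes, 2 edges  {0-r->4 4-q->0}
normal form: no rule applies after step 2
NF nodes: {0:B, 1:C, 2:C, 4:A}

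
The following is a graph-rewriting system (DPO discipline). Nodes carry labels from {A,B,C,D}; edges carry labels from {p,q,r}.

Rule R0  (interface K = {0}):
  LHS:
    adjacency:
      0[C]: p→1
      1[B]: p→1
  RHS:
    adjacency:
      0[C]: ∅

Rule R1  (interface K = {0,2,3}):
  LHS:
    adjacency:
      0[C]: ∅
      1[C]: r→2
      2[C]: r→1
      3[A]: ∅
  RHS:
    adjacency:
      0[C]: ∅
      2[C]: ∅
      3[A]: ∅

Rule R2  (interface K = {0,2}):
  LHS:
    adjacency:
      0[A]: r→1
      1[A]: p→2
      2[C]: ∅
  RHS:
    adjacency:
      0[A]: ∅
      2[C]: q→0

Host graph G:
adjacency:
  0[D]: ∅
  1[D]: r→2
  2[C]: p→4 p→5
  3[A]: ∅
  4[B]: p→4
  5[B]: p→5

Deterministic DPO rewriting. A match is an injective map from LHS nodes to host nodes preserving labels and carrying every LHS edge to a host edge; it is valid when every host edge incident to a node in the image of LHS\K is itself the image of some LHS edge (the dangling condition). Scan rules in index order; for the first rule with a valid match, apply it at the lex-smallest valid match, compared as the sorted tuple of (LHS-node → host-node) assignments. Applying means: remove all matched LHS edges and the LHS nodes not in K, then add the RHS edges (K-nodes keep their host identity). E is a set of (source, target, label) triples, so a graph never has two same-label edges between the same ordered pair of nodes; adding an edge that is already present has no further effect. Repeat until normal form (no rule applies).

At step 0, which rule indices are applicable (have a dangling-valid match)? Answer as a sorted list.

R0: 2 valid matches — {0↦2, 1↦4}, {0↦2, 1↦5}
R1: no valid match — LHS pattern not found
R2: no valid match — LHS pattern not found

Answer: [R0]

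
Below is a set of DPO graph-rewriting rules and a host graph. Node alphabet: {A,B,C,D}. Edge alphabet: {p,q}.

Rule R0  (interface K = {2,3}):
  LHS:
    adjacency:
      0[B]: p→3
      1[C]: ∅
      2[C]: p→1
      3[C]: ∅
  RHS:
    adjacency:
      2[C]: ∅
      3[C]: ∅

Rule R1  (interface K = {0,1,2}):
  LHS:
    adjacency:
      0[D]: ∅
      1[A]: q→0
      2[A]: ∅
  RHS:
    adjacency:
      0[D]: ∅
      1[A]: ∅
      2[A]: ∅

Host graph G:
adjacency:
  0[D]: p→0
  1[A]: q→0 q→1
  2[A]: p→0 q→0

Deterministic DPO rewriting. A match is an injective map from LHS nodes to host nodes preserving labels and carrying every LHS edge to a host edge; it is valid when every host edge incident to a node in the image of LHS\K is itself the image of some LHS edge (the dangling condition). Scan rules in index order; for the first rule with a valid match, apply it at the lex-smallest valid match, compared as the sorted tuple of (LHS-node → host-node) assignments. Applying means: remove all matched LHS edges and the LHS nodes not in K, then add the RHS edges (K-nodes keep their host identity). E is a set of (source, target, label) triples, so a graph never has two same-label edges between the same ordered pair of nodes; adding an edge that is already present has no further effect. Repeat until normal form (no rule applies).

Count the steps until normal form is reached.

Answer: 2

Derivation:
initial: |V|=3 |E|=5  E = 0-p->0 1-q->0 1-q->1 2-p->0 2-q->0
step 1: apply R1 at {0↦0, 1↦1, 2↦2}  → |V|=3 |E|=4  E = 0-p->0 1-q->1 2-p->0 2-q->0
step 2: apply R1 at {0↦0, 1↦2, 2↦1}  → |V|=3 |E|=3  E = 0-p->0 1-q->1 2-p->0
normal form: no rule applies after step 2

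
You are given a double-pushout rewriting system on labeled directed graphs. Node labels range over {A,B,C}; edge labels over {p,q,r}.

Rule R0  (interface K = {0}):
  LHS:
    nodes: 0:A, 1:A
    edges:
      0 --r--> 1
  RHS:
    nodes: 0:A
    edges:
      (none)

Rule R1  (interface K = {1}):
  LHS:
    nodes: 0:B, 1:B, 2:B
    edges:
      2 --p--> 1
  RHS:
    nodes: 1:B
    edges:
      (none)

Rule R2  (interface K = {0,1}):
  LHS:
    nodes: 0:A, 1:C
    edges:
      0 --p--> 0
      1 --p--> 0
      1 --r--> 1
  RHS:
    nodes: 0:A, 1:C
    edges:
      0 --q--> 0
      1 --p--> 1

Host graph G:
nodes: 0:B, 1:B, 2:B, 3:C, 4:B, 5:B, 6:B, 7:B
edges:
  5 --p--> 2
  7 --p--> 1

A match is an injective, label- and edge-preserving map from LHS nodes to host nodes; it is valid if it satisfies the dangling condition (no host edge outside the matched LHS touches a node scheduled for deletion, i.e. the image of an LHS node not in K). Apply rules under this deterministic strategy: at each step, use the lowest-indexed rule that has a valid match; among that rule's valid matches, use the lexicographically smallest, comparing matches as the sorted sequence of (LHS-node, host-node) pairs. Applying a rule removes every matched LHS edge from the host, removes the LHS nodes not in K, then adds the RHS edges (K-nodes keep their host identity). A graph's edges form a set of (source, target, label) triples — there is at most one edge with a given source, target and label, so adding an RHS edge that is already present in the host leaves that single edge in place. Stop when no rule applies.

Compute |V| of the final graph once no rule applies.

Answer: 4

Rewrite trace:
start.  V:8 E:2  edges: 5-p->2 7-p->1
1. fire R1 via {0↦0, 1↦1, 2↦7}  →  V:6 E:1  edges: 5-p->2
2. fire R1 via {0↦1, 1↦2, 2↦5}  →  V:4 E:0  edges: ∅
final graph: no rule applies after step 2
NF nodes: {2:B, 3:C, 4:B, 6:B}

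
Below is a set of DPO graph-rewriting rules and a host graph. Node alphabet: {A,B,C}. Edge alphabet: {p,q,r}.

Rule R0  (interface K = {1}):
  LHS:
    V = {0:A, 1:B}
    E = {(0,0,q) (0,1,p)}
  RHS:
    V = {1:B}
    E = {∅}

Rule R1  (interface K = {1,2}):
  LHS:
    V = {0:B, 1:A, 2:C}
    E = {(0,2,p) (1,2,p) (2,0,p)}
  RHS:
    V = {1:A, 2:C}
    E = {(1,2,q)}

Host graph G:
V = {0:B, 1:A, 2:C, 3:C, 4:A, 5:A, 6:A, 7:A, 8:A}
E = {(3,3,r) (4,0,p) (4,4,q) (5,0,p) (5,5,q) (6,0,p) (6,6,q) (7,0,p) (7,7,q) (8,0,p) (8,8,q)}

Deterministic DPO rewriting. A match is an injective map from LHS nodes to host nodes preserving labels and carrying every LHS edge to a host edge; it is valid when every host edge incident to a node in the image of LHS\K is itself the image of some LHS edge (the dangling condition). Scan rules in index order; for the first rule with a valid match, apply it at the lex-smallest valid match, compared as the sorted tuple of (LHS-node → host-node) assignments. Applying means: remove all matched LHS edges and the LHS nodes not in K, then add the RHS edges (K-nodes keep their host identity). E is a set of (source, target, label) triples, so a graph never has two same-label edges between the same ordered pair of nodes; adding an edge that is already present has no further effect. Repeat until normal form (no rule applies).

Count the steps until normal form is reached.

Answer: 5

Derivation:
start.  V:9 E:11  edges: 3-r->3 4-p->0 4-q->4 5-p->0 5-q->5 6-p->0 6-q->6 7-p->0 7-q->7 8-p->0 8-q->8
1. fire R0 via {0↦4, 1↦0}  →  V:8 E:9  edges: 3-r->3 5-p->0 5-q->5 6-p->0 6-q->6 7-p->0 7-q->7 8-p->0 8-q->8
2. fire R0 via {0↦5, 1↦0}  →  V:7 E:7  edges: 3-r->3 6-p->0 6-q->6 7-p->0 7-q->7 8-p->0 8-q->8
3. fire R0 via {0↦6, 1↦0}  →  V:6 E:5  edges: 3-r->3 7-p->0 7-q->7 8-p->0 8-q->8
4. fire R0 via {0↦7, 1↦0}  →  V:5 E:3  edges: 3-r->3 8-p->0 8-q->8
5. fire R0 via {0↦8, 1↦0}  →  V:4 E:1  edges: 3-r->3
normal form: no rule applies after step 5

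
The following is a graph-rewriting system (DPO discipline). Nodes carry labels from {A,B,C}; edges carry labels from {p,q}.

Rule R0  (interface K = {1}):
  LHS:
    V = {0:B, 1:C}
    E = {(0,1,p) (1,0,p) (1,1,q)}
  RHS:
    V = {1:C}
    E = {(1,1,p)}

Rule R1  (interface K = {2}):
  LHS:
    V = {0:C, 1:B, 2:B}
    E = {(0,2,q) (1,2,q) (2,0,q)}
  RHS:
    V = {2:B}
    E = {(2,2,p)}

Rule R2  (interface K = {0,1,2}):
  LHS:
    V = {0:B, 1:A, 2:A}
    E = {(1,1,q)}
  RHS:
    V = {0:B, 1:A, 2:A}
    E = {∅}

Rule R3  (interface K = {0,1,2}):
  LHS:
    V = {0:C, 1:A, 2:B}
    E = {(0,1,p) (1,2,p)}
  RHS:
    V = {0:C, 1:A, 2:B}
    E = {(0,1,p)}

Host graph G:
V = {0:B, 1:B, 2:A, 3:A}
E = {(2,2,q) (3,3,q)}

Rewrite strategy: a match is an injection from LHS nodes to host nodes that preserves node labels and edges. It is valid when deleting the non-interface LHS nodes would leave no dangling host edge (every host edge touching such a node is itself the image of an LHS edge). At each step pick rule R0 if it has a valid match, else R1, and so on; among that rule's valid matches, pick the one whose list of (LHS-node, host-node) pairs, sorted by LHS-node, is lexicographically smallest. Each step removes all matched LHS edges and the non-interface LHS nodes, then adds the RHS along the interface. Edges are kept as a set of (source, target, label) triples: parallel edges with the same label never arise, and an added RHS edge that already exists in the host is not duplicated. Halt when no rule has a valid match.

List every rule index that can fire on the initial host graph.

Answer: [R2]

Derivation:
R0: no valid match — LHS pattern not found
R1: no valid match — LHS pattern not found
R2: 4 valid matches — {0↦0, 1↦2, 2↦3}, {0↦0, 1↦3, 2↦2}, {0↦1, 1↦2, 2↦3} (+1 more)
R3: no valid match — LHS pattern not found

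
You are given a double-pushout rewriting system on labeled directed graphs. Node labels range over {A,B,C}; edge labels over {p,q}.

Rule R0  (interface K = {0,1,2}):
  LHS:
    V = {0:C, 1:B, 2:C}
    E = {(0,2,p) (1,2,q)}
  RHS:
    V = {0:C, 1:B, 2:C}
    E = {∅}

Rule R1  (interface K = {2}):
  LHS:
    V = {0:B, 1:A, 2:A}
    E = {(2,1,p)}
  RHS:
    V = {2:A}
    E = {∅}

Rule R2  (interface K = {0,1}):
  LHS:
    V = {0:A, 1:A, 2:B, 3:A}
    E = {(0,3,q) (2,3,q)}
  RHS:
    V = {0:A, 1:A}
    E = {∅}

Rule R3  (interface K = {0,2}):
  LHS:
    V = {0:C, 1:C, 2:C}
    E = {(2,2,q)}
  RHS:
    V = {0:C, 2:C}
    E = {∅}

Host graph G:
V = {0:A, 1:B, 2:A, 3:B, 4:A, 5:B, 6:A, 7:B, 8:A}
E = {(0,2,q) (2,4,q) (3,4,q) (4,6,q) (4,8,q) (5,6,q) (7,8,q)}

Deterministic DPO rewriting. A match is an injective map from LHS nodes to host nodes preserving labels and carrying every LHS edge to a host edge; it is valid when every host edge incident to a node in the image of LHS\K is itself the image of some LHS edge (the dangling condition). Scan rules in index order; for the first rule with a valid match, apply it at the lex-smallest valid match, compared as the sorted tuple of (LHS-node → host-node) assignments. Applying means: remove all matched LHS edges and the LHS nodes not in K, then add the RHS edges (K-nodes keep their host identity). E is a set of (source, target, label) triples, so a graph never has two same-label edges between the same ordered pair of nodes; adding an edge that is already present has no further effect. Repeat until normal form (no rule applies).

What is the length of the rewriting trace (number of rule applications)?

initial: |V|=9 |E|=7  E = 0-q->2 2-q->4 3-q->4 4-q->6 4-q->8 5-q->6 7-q->8
step 1: apply R2 at {0↦4, 1↦0, 2↦5, 3↦6}  → |V|=7 |E|=5  E = 0-q->2 2-q->4 3-q->4 4-q->8 7-q->8
step 2: apply R2 at {0↦4, 1↦0, 2↦7, 3↦8}  → |V|=5 |E|=3  E = 0-q->2 2-q->4 3-q->4
step 3: apply R2 at {0↦2, 1↦0, 2↦3, 3↦4}  → |V|=3 |E|=1  E = 0-q->2
normal form: no rule applies after step 3

Answer: 3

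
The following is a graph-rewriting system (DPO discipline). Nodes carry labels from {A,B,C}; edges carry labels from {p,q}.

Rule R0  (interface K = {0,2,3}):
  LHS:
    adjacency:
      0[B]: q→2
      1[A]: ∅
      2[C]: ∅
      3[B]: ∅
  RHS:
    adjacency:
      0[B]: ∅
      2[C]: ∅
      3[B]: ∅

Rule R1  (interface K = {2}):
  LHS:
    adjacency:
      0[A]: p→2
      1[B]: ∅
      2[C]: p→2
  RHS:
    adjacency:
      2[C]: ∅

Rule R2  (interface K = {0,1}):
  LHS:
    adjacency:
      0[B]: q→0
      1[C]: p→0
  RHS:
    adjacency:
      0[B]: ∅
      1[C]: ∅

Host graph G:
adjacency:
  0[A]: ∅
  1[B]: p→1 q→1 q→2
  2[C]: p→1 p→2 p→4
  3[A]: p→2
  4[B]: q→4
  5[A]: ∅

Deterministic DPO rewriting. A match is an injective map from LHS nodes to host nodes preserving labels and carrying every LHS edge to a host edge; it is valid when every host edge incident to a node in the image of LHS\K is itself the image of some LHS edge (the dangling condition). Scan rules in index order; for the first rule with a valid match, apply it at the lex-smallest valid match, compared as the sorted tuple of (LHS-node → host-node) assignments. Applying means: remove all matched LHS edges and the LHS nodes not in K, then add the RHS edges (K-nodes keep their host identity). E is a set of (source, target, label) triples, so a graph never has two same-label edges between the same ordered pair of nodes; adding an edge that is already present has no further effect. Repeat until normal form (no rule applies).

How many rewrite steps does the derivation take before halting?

Answer: 4

Derivation:
initial: |V|=6 |E|=8  E = 1-p->1 1-q->1 1-q->2 2-p->1 2-p->2 2-p->4 3-p->2 4-q->4
step 1: apply R0 at {0↦1, 1↦0, 2↦2, 3↦4}  → |V|=5 |E|=7  E = 1-p->1 1-q->1 2-p->1 2-p->2 2-p->4 3-p->2 4-q->4
step 2: apply R2 at {0↦1, 1↦2}  → |V|=5 |E|=5  E = 1-p->1 2-p->2 2-p->4 3-p->2 4-q->4
step 3: apply R2 at {0↦4, 1↦2}  → |V|=5 |E|=3  E = 1-p->1 2-p->2 3-p->2
step 4: apply R1 at {0↦3, 1↦4, 2↦2}  → |V|=3 |E|=1  E = 1-p->1
halt: no rule applies after step 4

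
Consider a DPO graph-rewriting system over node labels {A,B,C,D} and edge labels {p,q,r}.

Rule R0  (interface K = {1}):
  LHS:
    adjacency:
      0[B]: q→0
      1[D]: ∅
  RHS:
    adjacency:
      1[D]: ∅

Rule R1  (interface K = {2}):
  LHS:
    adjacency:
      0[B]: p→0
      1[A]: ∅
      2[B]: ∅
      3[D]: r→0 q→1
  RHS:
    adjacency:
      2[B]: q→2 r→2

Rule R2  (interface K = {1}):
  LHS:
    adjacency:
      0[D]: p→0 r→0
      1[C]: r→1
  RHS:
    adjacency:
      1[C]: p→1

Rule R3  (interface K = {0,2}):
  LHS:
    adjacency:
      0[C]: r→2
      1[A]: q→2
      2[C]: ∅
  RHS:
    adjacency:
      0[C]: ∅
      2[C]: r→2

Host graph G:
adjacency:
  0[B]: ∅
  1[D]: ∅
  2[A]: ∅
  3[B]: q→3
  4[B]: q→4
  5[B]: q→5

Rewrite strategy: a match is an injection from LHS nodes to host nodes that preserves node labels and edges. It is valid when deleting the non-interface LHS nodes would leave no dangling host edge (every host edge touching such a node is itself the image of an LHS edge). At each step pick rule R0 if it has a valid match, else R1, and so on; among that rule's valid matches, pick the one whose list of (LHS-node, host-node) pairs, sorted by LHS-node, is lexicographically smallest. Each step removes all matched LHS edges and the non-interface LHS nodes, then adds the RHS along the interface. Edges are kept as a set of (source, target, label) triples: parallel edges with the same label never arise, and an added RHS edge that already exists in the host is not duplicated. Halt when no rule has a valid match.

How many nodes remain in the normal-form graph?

[0] host  ⇒  6 nodes, 3 edges  {3-q->3 4-q->4 5-q->5}
[1] R0 @ {0↦3, 1↦1}  ⇒  5 nodes, 2 edges  {4-q->4 5-q->5}
[2] R0 @ {0↦4, 1↦1}  ⇒  4 nodes, 1 edges  {5-q->5}
[3] R0 @ {0↦5, 1↦1}  ⇒  3 nodes, 0 edges  {∅}
halt: no rule applies after step 3
NF nodes: {0:B, 1:D, 2:A}

Answer: 3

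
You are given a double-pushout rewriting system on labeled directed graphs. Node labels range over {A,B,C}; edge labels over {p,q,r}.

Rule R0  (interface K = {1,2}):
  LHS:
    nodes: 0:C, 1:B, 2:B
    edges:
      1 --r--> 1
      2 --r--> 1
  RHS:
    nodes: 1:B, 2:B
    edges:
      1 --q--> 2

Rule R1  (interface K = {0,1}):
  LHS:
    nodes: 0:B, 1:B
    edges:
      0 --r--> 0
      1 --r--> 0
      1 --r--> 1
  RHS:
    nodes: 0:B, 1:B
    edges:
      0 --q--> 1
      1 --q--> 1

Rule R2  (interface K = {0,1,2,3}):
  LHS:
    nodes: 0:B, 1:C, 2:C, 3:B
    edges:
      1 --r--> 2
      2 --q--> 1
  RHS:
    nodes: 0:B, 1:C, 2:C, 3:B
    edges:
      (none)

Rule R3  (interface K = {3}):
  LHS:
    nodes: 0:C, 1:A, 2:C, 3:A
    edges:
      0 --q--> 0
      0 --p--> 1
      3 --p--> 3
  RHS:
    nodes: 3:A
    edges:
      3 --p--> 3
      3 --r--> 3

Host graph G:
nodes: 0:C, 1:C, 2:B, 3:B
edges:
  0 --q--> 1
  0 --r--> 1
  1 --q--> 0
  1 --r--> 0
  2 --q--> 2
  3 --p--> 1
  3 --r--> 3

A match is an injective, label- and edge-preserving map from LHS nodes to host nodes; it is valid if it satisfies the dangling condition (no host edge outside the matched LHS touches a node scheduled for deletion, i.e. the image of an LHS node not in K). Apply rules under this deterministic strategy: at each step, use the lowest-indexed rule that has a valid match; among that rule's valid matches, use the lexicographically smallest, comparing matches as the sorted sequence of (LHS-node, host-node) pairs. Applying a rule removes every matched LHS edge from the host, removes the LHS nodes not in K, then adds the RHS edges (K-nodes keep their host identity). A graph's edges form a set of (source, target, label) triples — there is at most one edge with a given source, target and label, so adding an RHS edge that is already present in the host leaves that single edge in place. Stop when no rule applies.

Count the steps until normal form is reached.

start.  V:4 E:7  edges: 0-q->1 0-r->1 1-q->0 1-r->0 2-q->2 3-p->1 3-r->3
1. fire R2 via {0↦2, 1↦0, 2↦1, 3↦3}  →  V:4 E:5  edges: 0-q->1 1-r->0 2-q->2 3-p->1 3-r->3
2. fire R2 via {0↦2, 1↦1, 2↦0, 3↦3}  →  V:4 E:3  edges: 2-q->2 3-p->1 3-r->3
halt: no rule applies after step 2

Answer: 2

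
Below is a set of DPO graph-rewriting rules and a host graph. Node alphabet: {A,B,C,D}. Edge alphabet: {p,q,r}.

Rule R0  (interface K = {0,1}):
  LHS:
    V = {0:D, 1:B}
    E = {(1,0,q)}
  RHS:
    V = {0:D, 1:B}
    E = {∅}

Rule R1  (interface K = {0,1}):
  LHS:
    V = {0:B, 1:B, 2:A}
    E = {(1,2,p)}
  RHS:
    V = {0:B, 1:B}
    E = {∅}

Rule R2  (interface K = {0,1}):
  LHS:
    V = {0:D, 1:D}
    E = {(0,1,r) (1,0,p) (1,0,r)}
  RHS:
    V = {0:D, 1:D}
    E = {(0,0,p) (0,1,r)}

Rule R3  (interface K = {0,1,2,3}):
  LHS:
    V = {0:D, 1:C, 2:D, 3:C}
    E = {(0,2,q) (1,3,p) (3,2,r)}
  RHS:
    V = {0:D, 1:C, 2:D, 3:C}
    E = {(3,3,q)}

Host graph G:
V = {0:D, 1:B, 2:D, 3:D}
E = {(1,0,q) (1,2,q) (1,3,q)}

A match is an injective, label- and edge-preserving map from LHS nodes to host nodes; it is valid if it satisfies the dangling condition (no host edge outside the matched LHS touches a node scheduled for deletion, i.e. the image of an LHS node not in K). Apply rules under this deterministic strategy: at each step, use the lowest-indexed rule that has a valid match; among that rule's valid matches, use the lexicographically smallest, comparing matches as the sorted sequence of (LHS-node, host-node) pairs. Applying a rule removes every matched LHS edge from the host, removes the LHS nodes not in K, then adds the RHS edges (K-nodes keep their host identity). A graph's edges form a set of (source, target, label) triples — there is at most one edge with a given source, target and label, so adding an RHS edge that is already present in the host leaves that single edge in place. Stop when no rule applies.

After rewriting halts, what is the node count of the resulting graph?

start.  V:4 E:3  edges: 1-q->0 1-q->2 1-q->3
1. fire R0 via {0↦0, 1↦1}  →  V:4 E:2  edges: 1-q->2 1-q->3
2. fire R0 via {0↦2, 1↦1}  →  V:4 E:1  edges: 1-q->3
3. fire R0 via {0↦3, 1↦1}  →  V:4 E:0  edges: ∅
normal form: no rule applies after step 3
NF nodes: {0:D, 1:B, 2:D, 3:D}

Answer: 4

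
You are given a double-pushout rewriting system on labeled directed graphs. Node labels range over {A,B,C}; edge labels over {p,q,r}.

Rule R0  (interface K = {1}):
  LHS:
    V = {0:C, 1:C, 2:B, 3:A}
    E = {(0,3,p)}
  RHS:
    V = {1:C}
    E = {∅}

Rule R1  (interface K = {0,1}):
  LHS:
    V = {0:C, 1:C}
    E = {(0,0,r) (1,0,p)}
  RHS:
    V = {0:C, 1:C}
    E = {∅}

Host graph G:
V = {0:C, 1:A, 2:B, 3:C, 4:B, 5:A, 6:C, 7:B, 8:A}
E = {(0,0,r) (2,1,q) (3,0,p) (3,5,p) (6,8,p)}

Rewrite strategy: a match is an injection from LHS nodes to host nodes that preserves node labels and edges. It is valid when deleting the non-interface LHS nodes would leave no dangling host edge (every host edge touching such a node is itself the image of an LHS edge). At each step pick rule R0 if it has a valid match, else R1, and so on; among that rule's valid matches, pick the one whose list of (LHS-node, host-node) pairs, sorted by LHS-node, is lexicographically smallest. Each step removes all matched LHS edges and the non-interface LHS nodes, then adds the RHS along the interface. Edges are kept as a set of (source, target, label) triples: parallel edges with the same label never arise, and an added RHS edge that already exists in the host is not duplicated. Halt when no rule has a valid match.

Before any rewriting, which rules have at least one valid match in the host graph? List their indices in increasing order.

R0: 4 valid matches — {0↦6, 1↦0, 2↦4, 3↦8}, {0↦6, 1↦0, 2↦7, 3↦8}, {0↦6, 1↦3, 2↦4, 3↦8} (+1 more)
R1: 1 valid match — {0↦0, 1↦3}

Answer: [R0,R1]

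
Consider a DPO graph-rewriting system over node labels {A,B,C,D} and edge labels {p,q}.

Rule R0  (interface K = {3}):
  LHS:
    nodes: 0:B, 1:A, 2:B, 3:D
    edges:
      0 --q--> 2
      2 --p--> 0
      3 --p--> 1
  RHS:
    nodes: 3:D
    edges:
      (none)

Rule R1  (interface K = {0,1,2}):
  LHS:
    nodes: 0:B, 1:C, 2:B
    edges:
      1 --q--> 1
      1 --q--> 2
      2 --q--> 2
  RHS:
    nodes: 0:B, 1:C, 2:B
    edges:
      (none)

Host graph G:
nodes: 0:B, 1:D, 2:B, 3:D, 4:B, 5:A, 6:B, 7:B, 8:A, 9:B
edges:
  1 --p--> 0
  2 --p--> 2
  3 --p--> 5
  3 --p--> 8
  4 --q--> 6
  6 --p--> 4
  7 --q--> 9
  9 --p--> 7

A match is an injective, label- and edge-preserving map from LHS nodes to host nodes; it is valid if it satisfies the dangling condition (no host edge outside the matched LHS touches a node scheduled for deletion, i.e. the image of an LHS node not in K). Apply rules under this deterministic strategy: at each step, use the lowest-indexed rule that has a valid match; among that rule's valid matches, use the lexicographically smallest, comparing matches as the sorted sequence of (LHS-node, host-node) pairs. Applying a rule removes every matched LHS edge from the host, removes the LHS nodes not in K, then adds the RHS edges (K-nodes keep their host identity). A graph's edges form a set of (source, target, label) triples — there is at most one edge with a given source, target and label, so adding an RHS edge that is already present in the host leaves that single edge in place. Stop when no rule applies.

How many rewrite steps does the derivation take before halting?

start.  V:10 E:8  edges: 1-p->0 2-p->2 3-p->5 3-p->8 4-q->6 6-p->4 7-q->9 9-p->7
1. fire R0 via {0↦4, 1↦5, 2↦6, 3↦3}  →  V:7 E:5  edges: 1-p->0 2-p->2 3-p->8 7-q->9 9-p->7
2. fire R0 via {0↦7, 1↦8, 2↦9, 3↦3}  →  V:4 E:2  edges: 1-p->0 2-p->2
normal form: no rule applies after step 2

Answer: 2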